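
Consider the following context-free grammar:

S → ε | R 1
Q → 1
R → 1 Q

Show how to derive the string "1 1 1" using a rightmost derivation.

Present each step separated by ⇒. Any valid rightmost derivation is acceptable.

S ⇒ R 1 ⇒ 1 Q 1 ⇒ 1 1 1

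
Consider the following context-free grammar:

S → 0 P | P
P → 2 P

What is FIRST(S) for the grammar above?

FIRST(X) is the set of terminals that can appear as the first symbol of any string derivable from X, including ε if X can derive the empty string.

We compute FIRST(S) using the standard algorithm.
FIRST(P) = {2}
FIRST(S) = {0, 2}
Therefore, FIRST(S) = {0, 2}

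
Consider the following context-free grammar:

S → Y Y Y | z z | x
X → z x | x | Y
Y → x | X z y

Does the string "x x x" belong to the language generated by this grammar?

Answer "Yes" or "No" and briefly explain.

Yes - a valid derivation exists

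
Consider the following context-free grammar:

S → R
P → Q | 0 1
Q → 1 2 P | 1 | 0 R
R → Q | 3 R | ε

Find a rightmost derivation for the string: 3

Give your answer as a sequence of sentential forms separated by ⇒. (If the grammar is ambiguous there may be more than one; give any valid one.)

S ⇒ R ⇒ 3 R ⇒ 3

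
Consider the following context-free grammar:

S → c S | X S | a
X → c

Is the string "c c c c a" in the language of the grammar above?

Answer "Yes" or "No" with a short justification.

Yes - a valid derivation exists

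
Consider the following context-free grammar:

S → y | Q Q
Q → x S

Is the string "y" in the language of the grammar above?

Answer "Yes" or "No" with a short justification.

Yes - a valid derivation exists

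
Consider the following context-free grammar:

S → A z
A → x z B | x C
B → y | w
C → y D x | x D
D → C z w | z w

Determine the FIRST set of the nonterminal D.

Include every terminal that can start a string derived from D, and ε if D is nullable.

We compute FIRST(D) using the standard algorithm.
FIRST(A) = {x}
FIRST(B) = {w, y}
FIRST(C) = {x, y}
FIRST(D) = {x, y, z}
FIRST(S) = {x}
Therefore, FIRST(D) = {x, y, z}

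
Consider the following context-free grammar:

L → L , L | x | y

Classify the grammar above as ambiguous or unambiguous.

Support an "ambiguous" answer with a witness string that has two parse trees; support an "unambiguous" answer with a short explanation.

Ambiguous - the string 'y , x , y , y , y' has two distinct parse trees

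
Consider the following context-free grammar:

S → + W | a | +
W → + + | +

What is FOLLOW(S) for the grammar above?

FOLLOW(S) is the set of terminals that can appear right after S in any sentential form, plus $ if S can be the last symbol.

We compute FOLLOW(S) using the standard algorithm.
FOLLOW(S) starts with {$}.
FIRST(S) = {+, a}
FIRST(W) = {+}
FOLLOW(S) = {$}
FOLLOW(W) = {$}
Therefore, FOLLOW(S) = {$}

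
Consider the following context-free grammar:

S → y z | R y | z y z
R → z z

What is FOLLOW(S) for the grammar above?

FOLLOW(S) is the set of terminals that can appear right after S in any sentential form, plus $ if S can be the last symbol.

We compute FOLLOW(S) using the standard algorithm.
FOLLOW(S) starts with {$}.
FIRST(R) = {z}
FIRST(S) = {y, z}
FOLLOW(R) = {y}
FOLLOW(S) = {$}
Therefore, FOLLOW(S) = {$}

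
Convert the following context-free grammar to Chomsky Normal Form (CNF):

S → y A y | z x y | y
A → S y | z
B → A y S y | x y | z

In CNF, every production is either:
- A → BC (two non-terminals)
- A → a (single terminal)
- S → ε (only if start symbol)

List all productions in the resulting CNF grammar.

TY → y; TZ → z; TX → x; S → y; A → z; B → z; S → TY X0; X0 → A TY; S → TZ X1; X1 → TX TY; A → S TY; B → A X2; X2 → TY X3; X3 → S TY; B → TX TY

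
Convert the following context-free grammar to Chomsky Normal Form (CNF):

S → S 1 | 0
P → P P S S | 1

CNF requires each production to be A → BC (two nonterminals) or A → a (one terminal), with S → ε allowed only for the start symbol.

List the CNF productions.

T1 → 1; S → 0; P → 1; S → S T1; P → P X0; X0 → P X1; X1 → S S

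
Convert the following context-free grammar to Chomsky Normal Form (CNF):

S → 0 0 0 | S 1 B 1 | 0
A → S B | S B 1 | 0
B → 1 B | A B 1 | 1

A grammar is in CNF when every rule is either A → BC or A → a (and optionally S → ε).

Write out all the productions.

T0 → 0; T1 → 1; S → 0; A → 0; B → 1; S → T0 X0; X0 → T0 T0; S → S X1; X1 → T1 X2; X2 → B T1; A → S B; A → S X3; X3 → B T1; B → T1 B; B → A X4; X4 → B T1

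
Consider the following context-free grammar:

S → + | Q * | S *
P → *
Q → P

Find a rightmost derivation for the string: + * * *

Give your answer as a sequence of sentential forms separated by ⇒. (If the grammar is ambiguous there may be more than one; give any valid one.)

S ⇒ S * ⇒ S * * ⇒ S * * * ⇒ + * * *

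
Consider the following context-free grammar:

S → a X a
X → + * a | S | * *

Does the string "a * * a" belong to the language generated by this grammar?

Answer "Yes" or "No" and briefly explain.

Yes - a valid derivation exists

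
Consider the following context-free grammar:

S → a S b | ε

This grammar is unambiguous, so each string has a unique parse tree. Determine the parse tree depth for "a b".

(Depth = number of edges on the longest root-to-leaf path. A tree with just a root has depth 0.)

2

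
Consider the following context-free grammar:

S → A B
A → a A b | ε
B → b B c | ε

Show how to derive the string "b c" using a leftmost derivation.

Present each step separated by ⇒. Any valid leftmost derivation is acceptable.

S ⇒ A B ⇒ B ⇒ b B c ⇒ b c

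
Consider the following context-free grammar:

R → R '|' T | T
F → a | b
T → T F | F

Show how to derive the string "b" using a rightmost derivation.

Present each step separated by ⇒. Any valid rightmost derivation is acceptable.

R ⇒ T ⇒ F ⇒ b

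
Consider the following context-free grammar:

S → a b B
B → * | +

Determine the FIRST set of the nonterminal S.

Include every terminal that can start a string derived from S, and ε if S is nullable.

We compute FIRST(S) using the standard algorithm.
FIRST(B) = {*, +}
FIRST(S) = {a}
Therefore, FIRST(S) = {a}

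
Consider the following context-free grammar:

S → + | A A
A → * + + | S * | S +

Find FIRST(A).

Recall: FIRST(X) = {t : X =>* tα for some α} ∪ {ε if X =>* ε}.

We compute FIRST(A) using the standard algorithm.
FIRST(A) = {*, +}
FIRST(S) = {*, +}
Therefore, FIRST(A) = {*, +}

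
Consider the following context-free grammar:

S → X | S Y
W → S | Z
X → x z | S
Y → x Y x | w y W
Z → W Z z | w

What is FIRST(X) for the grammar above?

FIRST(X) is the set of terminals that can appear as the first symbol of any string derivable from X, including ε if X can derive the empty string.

We compute FIRST(X) using the standard algorithm.
FIRST(S) = {x}
FIRST(W) = {w, x}
FIRST(X) = {x}
FIRST(Y) = {w, x}
FIRST(Z) = {w, x}
Therefore, FIRST(X) = {x}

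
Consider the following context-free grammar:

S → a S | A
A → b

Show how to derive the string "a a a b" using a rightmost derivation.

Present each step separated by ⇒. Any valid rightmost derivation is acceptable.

S ⇒ a S ⇒ a a S ⇒ a a a S ⇒ a a a A ⇒ a a a b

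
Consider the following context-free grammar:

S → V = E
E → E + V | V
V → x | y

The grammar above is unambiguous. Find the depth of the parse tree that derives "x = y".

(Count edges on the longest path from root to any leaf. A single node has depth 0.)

3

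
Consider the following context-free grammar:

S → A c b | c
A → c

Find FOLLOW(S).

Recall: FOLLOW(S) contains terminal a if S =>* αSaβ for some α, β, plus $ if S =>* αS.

We compute FOLLOW(S) using the standard algorithm.
FOLLOW(S) starts with {$}.
FIRST(A) = {c}
FIRST(S) = {c}
FOLLOW(A) = {c}
FOLLOW(S) = {$}
Therefore, FOLLOW(S) = {$}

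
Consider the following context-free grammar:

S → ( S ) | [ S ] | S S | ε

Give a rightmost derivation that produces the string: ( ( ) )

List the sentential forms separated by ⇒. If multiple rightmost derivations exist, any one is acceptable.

S ⇒ ( S ) ⇒ ( ( S ) ) ⇒ ( ( ) )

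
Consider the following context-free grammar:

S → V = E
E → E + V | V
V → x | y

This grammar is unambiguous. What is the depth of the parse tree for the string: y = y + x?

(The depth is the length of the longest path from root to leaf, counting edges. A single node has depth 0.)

4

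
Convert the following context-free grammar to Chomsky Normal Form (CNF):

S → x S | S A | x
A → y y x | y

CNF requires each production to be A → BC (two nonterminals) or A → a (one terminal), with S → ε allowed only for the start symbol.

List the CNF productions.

TX → x; S → x; TY → y; A → y; S → TX S; S → S A; A → TY X0; X0 → TY TX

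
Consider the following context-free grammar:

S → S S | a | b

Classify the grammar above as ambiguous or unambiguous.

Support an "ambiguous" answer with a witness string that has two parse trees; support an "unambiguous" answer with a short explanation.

Ambiguous - the string 'a a a b a' has two distinct parse trees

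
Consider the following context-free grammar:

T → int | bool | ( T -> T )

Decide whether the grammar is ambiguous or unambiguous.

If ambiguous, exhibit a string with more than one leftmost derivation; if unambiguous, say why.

Unambiguous - every string in the language has a unique leftmost derivation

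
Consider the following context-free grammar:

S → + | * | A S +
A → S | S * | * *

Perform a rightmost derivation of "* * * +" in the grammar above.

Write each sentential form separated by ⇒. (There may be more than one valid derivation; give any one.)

S ⇒ A S + ⇒ A * + ⇒ * * * +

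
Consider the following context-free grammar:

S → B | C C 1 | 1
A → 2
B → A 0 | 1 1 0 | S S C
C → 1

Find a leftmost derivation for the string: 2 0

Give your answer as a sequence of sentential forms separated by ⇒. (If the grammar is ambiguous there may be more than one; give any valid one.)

S ⇒ B ⇒ A 0 ⇒ 2 0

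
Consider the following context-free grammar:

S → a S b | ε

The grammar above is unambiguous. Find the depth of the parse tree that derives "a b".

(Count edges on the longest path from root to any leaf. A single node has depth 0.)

2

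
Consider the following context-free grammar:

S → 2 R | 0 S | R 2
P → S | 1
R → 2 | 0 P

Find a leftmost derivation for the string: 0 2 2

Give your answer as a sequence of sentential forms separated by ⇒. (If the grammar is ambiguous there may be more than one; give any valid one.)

S ⇒ 0 S ⇒ 0 2 R ⇒ 0 2 2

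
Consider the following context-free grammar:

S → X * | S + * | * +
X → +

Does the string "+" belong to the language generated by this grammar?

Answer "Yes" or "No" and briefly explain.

No - no valid derivation exists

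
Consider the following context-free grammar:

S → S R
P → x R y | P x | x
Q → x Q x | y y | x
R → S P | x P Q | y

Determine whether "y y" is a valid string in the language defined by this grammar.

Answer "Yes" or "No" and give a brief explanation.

No - no valid derivation exists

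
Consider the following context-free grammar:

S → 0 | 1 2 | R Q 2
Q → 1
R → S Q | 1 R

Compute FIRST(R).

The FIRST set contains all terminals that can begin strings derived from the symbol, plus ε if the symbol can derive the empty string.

We compute FIRST(R) using the standard algorithm.
FIRST(Q) = {1}
FIRST(R) = {0, 1}
FIRST(S) = {0, 1}
Therefore, FIRST(R) = {0, 1}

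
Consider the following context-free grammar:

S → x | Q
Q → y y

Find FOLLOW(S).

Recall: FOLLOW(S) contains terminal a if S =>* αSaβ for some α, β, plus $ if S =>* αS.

We compute FOLLOW(S) using the standard algorithm.
FOLLOW(S) starts with {$}.
FIRST(Q) = {y}
FIRST(S) = {x, y}
FOLLOW(Q) = {$}
FOLLOW(S) = {$}
Therefore, FOLLOW(S) = {$}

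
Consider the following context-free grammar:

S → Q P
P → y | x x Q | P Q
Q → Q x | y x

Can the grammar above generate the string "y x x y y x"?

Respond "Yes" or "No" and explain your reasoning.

Yes - a valid derivation exists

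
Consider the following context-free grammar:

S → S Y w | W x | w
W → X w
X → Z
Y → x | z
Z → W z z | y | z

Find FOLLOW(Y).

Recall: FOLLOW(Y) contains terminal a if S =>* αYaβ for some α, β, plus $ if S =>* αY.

We compute FOLLOW(Y) using the standard algorithm.
FOLLOW(S) starts with {$}.
FIRST(S) = {w, y, z}
FIRST(W) = {y, z}
FIRST(X) = {y, z}
FIRST(Y) = {x, z}
FIRST(Z) = {y, z}
FOLLOW(S) = {$, x, z}
FOLLOW(W) = {x, z}
FOLLOW(X) = {w}
FOLLOW(Y) = {w}
FOLLOW(Z) = {w}
Therefore, FOLLOW(Y) = {w}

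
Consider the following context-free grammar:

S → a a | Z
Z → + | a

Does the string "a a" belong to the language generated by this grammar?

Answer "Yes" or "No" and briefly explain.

Yes - a valid derivation exists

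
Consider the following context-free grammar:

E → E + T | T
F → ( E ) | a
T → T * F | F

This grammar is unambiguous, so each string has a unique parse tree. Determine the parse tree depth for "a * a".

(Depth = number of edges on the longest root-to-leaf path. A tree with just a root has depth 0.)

4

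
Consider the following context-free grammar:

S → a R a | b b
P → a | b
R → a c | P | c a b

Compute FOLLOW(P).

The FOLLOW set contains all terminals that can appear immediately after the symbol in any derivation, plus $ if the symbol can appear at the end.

We compute FOLLOW(P) using the standard algorithm.
FOLLOW(S) starts with {$}.
FIRST(P) = {a, b}
FIRST(R) = {a, b, c}
FIRST(S) = {a, b}
FOLLOW(P) = {a}
FOLLOW(R) = {a}
FOLLOW(S) = {$}
Therefore, FOLLOW(P) = {a}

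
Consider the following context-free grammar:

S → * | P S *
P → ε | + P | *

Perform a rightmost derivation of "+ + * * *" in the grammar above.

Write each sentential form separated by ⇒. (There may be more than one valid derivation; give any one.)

S ⇒ P S * ⇒ P * * ⇒ + P * * ⇒ + + P * * ⇒ + + * * *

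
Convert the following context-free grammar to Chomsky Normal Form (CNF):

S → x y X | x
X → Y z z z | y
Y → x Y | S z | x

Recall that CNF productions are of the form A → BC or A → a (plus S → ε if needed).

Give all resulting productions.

TX → x; TY → y; S → x; TZ → z; X → y; Y → x; S → TX X0; X0 → TY X; X → Y X1; X1 → TZ X2; X2 → TZ TZ; Y → TX Y; Y → S TZ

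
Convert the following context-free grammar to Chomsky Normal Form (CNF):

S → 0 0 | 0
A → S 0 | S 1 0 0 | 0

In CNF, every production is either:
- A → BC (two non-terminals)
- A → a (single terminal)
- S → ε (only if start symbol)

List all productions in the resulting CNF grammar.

T0 → 0; S → 0; T1 → 1; A → 0; S → T0 T0; A → S T0; A → S X0; X0 → T1 X1; X1 → T0 T0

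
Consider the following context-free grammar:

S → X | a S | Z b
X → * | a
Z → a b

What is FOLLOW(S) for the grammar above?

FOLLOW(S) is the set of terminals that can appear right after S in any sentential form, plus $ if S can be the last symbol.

We compute FOLLOW(S) using the standard algorithm.
FOLLOW(S) starts with {$}.
FIRST(S) = {*, a}
FIRST(X) = {*, a}
FIRST(Z) = {a}
FOLLOW(S) = {$}
FOLLOW(X) = {$}
FOLLOW(Z) = {b}
Therefore, FOLLOW(S) = {$}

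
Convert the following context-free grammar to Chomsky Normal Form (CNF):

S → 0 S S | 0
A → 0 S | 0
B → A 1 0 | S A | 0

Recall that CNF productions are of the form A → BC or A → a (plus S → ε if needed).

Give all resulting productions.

T0 → 0; S → 0; A → 0; T1 → 1; B → 0; S → T0 X0; X0 → S S; A → T0 S; B → A X1; X1 → T1 T0; B → S A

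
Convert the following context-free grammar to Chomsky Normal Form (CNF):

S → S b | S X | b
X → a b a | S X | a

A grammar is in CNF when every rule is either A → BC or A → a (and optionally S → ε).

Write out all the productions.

TB → b; S → b; TA → a; X → a; S → S TB; S → S X; X → TA X0; X0 → TB TA; X → S X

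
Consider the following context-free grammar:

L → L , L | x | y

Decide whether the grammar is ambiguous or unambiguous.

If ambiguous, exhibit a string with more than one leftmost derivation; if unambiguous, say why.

Ambiguous - the string 'x , y , x , x , y , y' has two distinct leftmost derivations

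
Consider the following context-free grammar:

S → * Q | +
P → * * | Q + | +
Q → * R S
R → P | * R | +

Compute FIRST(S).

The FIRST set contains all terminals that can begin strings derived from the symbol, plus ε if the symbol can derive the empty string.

We compute FIRST(S) using the standard algorithm.
FIRST(P) = {*, +}
FIRST(Q) = {*}
FIRST(R) = {*, +}
FIRST(S) = {*, +}
Therefore, FIRST(S) = {*, +}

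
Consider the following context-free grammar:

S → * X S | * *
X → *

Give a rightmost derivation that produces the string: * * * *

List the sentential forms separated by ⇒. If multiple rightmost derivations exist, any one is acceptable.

S ⇒ * X S ⇒ * X * * ⇒ * * * *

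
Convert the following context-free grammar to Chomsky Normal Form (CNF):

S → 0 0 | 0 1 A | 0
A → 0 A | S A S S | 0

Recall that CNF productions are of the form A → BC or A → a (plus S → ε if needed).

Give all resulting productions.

T0 → 0; T1 → 1; S → 0; A → 0; S → T0 T0; S → T0 X0; X0 → T1 A; A → T0 A; A → S X1; X1 → A X2; X2 → S S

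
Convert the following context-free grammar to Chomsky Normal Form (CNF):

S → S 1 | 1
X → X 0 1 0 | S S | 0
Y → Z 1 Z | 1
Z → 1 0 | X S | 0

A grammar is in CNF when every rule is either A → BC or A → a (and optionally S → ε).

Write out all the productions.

T1 → 1; S → 1; T0 → 0; X → 0; Y → 1; Z → 0; S → S T1; X → X X0; X0 → T0 X1; X1 → T1 T0; X → S S; Y → Z X2; X2 → T1 Z; Z → T1 T0; Z → X S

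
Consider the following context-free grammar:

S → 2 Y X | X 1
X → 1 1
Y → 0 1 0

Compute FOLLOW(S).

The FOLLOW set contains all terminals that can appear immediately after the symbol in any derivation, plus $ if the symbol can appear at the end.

We compute FOLLOW(S) using the standard algorithm.
FOLLOW(S) starts with {$}.
FIRST(S) = {1, 2}
FIRST(X) = {1}
FIRST(Y) = {0}
FOLLOW(S) = {$}
FOLLOW(X) = {$, 1}
FOLLOW(Y) = {1}
Therefore, FOLLOW(S) = {$}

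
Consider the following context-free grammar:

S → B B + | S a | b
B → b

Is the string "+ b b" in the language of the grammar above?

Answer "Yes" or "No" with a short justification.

No - no valid derivation exists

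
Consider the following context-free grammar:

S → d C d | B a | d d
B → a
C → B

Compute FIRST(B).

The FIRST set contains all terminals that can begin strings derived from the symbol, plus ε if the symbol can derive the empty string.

We compute FIRST(B) using the standard algorithm.
FIRST(B) = {a}
FIRST(C) = {a}
FIRST(S) = {a, d}
Therefore, FIRST(B) = {a}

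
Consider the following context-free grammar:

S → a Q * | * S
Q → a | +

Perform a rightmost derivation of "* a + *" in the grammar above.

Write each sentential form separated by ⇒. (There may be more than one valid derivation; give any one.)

S ⇒ * S ⇒ * a Q * ⇒ * a + *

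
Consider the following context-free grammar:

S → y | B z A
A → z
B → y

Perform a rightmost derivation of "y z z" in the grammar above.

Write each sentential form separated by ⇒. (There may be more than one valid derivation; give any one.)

S ⇒ B z A ⇒ B z z ⇒ y z z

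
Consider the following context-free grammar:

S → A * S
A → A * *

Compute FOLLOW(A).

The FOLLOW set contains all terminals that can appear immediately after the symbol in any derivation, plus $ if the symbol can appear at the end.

We compute FOLLOW(A) using the standard algorithm.
FOLLOW(S) starts with {$}.
FIRST(A) = {}
FIRST(S) = {}
FOLLOW(A) = {*}
FOLLOW(S) = {$}
Therefore, FOLLOW(A) = {*}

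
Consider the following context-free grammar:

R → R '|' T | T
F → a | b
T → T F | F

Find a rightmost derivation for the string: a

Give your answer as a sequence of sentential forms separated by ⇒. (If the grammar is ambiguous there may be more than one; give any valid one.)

R ⇒ T ⇒ F ⇒ a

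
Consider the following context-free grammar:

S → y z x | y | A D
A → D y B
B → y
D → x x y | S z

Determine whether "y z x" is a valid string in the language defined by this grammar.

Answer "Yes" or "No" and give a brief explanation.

Yes - a valid derivation exists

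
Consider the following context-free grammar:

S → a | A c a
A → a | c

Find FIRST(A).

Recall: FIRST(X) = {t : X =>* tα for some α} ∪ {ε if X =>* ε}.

We compute FIRST(A) using the standard algorithm.
FIRST(A) = {a, c}
FIRST(S) = {a, c}
Therefore, FIRST(A) = {a, c}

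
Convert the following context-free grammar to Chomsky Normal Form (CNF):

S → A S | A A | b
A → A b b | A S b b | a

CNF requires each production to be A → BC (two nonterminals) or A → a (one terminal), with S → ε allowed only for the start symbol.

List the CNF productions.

S → b; TB → b; A → a; S → A S; S → A A; A → A X0; X0 → TB TB; A → A X1; X1 → S X2; X2 → TB TB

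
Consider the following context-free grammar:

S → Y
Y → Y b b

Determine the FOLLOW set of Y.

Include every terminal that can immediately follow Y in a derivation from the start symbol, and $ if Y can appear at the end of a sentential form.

We compute FOLLOW(Y) using the standard algorithm.
FOLLOW(S) starts with {$}.
FIRST(S) = {}
FIRST(Y) = {}
FOLLOW(S) = {$}
FOLLOW(Y) = {$, b}
Therefore, FOLLOW(Y) = {$, b}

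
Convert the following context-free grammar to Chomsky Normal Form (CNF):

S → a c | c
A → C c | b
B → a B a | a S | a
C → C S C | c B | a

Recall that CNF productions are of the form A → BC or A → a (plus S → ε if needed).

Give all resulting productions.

TA → a; TC → c; S → c; A → b; B → a; C → a; S → TA TC; A → C TC; B → TA X0; X0 → B TA; B → TA S; C → C X1; X1 → S C; C → TC B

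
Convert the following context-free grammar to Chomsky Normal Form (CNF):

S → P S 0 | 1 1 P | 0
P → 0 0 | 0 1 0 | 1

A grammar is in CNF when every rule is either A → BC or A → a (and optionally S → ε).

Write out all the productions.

T0 → 0; T1 → 1; S → 0; P → 1; S → P X0; X0 → S T0; S → T1 X1; X1 → T1 P; P → T0 T0; P → T0 X2; X2 → T1 T0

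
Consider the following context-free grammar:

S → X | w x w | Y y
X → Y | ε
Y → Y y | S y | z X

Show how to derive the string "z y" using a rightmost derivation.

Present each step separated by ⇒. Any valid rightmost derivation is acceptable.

S ⇒ Y y ⇒ z X y ⇒ z y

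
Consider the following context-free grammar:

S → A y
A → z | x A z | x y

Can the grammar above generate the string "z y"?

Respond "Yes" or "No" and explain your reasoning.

Yes - a valid derivation exists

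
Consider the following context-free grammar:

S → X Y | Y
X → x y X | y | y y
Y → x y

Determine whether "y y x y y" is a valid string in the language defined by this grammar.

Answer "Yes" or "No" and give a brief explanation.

No - no valid derivation exists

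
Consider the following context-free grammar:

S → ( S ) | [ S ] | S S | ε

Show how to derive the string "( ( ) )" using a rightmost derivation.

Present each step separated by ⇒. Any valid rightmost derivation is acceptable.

S ⇒ ( S ) ⇒ ( ( S ) ) ⇒ ( ( ) )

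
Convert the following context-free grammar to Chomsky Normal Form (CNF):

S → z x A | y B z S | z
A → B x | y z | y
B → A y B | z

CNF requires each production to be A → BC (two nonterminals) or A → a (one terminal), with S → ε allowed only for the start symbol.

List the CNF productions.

TZ → z; TX → x; TY → y; S → z; A → y; B → z; S → TZ X0; X0 → TX A; S → TY X1; X1 → B X2; X2 → TZ S; A → B TX; A → TY TZ; B → A X3; X3 → TY B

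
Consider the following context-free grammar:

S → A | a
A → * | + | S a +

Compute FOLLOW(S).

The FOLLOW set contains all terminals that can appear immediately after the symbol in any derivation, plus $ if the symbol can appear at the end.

We compute FOLLOW(S) using the standard algorithm.
FOLLOW(S) starts with {$}.
FIRST(A) = {*, +, a}
FIRST(S) = {*, +, a}
FOLLOW(A) = {$, a}
FOLLOW(S) = {$, a}
Therefore, FOLLOW(S) = {$, a}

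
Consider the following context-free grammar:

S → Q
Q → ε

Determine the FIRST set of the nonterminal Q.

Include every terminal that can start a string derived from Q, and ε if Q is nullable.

We compute FIRST(Q) using the standard algorithm.
FIRST(Q) = {ε}
FIRST(S) = {ε}
Therefore, FIRST(Q) = {ε}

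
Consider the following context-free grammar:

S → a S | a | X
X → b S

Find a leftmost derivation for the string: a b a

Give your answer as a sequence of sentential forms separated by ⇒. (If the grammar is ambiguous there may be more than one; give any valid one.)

S ⇒ a S ⇒ a X ⇒ a b S ⇒ a b a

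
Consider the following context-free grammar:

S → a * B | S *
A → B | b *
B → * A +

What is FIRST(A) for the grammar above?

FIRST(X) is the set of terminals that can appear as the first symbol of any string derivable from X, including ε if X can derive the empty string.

We compute FIRST(A) using the standard algorithm.
FIRST(A) = {*, b}
FIRST(B) = {*}
FIRST(S) = {a}
Therefore, FIRST(A) = {*, b}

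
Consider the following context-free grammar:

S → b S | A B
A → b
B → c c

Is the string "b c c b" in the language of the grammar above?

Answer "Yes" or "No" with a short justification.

No - no valid derivation exists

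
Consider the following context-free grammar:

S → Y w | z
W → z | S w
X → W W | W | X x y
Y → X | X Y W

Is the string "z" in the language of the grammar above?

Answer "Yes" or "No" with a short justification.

Yes - a valid derivation exists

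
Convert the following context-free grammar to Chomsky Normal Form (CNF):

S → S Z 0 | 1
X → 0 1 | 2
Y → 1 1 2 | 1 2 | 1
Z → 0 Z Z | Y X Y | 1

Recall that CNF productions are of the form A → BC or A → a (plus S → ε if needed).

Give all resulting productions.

T0 → 0; S → 1; T1 → 1; X → 2; T2 → 2; Y → 1; Z → 1; S → S X0; X0 → Z T0; X → T0 T1; Y → T1 X1; X1 → T1 T2; Y → T1 T2; Z → T0 X2; X2 → Z Z; Z → Y X3; X3 → X Y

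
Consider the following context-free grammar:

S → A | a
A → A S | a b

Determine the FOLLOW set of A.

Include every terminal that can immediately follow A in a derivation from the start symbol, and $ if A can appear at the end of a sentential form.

We compute FOLLOW(A) using the standard algorithm.
FOLLOW(S) starts with {$}.
FIRST(A) = {a}
FIRST(S) = {a}
FOLLOW(A) = {$, a}
FOLLOW(S) = {$, a}
Therefore, FOLLOW(A) = {$, a}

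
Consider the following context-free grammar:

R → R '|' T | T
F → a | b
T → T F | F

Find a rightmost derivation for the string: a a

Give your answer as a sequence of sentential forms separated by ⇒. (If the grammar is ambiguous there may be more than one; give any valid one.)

R ⇒ T ⇒ T F ⇒ T a ⇒ F a ⇒ a a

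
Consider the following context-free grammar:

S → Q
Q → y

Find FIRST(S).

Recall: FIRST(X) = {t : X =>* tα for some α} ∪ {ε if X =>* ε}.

We compute FIRST(S) using the standard algorithm.
FIRST(Q) = {y}
FIRST(S) = {y}
Therefore, FIRST(S) = {y}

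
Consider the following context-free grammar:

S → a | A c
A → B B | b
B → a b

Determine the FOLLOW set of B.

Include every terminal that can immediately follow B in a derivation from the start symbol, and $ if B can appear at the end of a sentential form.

We compute FOLLOW(B) using the standard algorithm.
FOLLOW(S) starts with {$}.
FIRST(A) = {a, b}
FIRST(B) = {a}
FIRST(S) = {a, b}
FOLLOW(A) = {c}
FOLLOW(B) = {a, c}
FOLLOW(S) = {$}
Therefore, FOLLOW(B) = {a, c}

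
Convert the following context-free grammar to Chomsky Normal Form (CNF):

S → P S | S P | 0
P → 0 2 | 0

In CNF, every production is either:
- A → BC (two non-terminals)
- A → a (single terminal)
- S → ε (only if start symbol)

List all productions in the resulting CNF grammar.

S → 0; T0 → 0; T2 → 2; P → 0; S → P S; S → S P; P → T0 T2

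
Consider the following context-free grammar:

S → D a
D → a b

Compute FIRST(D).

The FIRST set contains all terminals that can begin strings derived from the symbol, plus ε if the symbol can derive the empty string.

We compute FIRST(D) using the standard algorithm.
FIRST(D) = {a}
FIRST(S) = {a}
Therefore, FIRST(D) = {a}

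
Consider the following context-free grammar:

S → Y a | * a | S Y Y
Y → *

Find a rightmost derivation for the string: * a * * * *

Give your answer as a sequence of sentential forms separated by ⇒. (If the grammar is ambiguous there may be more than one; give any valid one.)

S ⇒ S Y Y ⇒ S Y * ⇒ S * * ⇒ S Y Y * * ⇒ S Y * * * ⇒ S * * * * ⇒ * a * * * *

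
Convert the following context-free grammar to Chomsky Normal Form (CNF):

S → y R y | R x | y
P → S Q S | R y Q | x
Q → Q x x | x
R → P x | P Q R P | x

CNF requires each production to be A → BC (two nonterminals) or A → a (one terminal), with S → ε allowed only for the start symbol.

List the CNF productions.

TY → y; TX → x; S → y; P → x; Q → x; R → x; S → TY X0; X0 → R TY; S → R TX; P → S X1; X1 → Q S; P → R X2; X2 → TY Q; Q → Q X3; X3 → TX TX; R → P TX; R → P X4; X4 → Q X5; X5 → R P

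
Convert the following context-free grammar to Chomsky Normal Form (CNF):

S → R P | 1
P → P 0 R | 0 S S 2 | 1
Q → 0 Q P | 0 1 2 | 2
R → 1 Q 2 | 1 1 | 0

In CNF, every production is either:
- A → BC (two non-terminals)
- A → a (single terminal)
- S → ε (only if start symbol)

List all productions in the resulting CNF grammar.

S → 1; T0 → 0; T2 → 2; P → 1; T1 → 1; Q → 2; R → 0; S → R P; P → P X0; X0 → T0 R; P → T0 X1; X1 → S X2; X2 → S T2; Q → T0 X3; X3 → Q P; Q → T0 X4; X4 → T1 T2; R → T1 X5; X5 → Q T2; R → T1 T1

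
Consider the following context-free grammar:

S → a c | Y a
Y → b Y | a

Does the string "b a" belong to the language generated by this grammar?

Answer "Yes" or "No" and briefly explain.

No - no valid derivation exists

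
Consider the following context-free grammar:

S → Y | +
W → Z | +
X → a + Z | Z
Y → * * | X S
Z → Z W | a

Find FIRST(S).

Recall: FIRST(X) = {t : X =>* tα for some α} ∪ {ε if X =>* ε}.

We compute FIRST(S) using the standard algorithm.
FIRST(S) = {*, +, a}
FIRST(W) = {+, a}
FIRST(X) = {a}
FIRST(Y) = {*, a}
FIRST(Z) = {a}
Therefore, FIRST(S) = {*, +, a}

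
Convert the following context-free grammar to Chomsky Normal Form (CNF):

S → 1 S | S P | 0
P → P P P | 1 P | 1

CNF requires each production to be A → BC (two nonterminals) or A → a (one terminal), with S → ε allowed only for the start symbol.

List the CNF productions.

T1 → 1; S → 0; P → 1; S → T1 S; S → S P; P → P X0; X0 → P P; P → T1 P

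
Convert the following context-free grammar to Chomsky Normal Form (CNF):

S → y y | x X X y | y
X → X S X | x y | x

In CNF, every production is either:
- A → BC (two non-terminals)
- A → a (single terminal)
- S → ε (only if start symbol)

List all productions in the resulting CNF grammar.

TY → y; TX → x; S → y; X → x; S → TY TY; S → TX X0; X0 → X X1; X1 → X TY; X → X X2; X2 → S X; X → TX TY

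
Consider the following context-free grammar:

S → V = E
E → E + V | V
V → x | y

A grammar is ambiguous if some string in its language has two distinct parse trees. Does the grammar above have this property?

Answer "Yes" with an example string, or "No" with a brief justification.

No - the grammar is unambiguous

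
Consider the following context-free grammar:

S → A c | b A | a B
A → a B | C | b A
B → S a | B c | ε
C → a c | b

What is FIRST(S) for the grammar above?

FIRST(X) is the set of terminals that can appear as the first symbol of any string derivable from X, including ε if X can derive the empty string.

We compute FIRST(S) using the standard algorithm.
FIRST(A) = {a, b}
FIRST(B) = {a, b, c, ε}
FIRST(C) = {a, b}
FIRST(S) = {a, b}
Therefore, FIRST(S) = {a, b}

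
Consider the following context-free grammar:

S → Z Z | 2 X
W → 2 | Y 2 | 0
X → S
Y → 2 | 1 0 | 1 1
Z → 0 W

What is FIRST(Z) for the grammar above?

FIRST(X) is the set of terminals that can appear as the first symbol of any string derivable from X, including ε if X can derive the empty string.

We compute FIRST(Z) using the standard algorithm.
FIRST(S) = {0, 2}
FIRST(W) = {0, 1, 2}
FIRST(X) = {0, 2}
FIRST(Y) = {1, 2}
FIRST(Z) = {0}
Therefore, FIRST(Z) = {0}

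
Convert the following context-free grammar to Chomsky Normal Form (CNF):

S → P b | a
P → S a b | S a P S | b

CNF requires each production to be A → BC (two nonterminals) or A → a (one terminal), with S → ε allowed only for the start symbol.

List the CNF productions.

TB → b; S → a; TA → a; P → b; S → P TB; P → S X0; X0 → TA TB; P → S X1; X1 → TA X2; X2 → P S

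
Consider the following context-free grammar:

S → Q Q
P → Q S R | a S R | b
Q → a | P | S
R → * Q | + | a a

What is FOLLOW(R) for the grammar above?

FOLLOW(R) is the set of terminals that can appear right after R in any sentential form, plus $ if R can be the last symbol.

We compute FOLLOW(R) using the standard algorithm.
FOLLOW(S) starts with {$}.
FIRST(P) = {a, b}
FIRST(Q) = {a, b}
FIRST(R) = {*, +, a}
FIRST(S) = {a, b}
FOLLOW(P) = {$, *, +, a, b}
FOLLOW(Q) = {$, *, +, a, b}
FOLLOW(R) = {$, *, +, a, b}
FOLLOW(S) = {$, *, +, a, b}
Therefore, FOLLOW(R) = {$, *, +, a, b}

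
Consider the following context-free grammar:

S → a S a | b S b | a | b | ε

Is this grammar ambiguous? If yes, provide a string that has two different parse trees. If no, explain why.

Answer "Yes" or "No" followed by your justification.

No - the grammar is unambiguous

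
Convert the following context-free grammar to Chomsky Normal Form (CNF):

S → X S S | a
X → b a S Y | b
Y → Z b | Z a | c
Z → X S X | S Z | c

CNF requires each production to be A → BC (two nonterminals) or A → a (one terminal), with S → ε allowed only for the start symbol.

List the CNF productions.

S → a; TB → b; TA → a; X → b; Y → c; Z → c; S → X X0; X0 → S S; X → TB X1; X1 → TA X2; X2 → S Y; Y → Z TB; Y → Z TA; Z → X X3; X3 → S X; Z → S Z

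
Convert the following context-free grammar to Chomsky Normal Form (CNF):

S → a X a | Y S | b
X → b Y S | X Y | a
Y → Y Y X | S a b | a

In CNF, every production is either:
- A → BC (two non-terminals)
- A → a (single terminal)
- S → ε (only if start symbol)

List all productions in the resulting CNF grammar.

TA → a; S → b; TB → b; X → a; Y → a; S → TA X0; X0 → X TA; S → Y S; X → TB X1; X1 → Y S; X → X Y; Y → Y X2; X2 → Y X; Y → S X3; X3 → TA TB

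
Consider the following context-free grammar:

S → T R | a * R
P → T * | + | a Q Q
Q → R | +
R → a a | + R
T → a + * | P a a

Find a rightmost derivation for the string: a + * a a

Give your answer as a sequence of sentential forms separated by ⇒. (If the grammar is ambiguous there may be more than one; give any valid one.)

S ⇒ T R ⇒ T a a ⇒ a + * a a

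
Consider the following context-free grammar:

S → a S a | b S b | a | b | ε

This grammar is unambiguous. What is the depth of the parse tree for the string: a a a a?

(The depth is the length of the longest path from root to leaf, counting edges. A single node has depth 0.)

3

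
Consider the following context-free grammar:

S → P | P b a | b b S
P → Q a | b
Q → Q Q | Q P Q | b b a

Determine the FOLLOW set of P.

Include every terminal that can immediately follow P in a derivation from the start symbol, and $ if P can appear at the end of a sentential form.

We compute FOLLOW(P) using the standard algorithm.
FOLLOW(S) starts with {$}.
FIRST(P) = {b}
FIRST(Q) = {b}
FIRST(S) = {b}
FOLLOW(P) = {$, b}
FOLLOW(Q) = {a, b}
FOLLOW(S) = {$}
Therefore, FOLLOW(P) = {$, b}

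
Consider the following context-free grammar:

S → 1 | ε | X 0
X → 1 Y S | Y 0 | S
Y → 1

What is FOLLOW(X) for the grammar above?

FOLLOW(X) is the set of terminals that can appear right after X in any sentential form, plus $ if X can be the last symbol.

We compute FOLLOW(X) using the standard algorithm.
FOLLOW(S) starts with {$}.
FIRST(S) = {0, 1, ε}
FIRST(X) = {0, 1, ε}
FIRST(Y) = {1}
FOLLOW(S) = {$, 0}
FOLLOW(X) = {0}
FOLLOW(Y) = {0, 1}
Therefore, FOLLOW(X) = {0}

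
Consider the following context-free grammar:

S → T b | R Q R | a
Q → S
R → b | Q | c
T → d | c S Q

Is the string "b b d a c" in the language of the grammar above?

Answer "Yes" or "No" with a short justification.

No - no valid derivation exists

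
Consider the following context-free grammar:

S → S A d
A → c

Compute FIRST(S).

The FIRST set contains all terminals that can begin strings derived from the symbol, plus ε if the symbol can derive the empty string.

We compute FIRST(S) using the standard algorithm.
FIRST(A) = {c}
FIRST(S) = {}
Therefore, FIRST(S) = {}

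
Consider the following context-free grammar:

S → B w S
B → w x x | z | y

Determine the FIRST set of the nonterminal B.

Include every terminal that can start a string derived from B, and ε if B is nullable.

We compute FIRST(B) using the standard algorithm.
FIRST(B) = {w, y, z}
FIRST(S) = {w, y, z}
Therefore, FIRST(B) = {w, y, z}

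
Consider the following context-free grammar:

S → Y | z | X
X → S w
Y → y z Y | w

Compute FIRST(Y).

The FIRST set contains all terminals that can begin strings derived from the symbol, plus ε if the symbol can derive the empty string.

We compute FIRST(Y) using the standard algorithm.
FIRST(S) = {w, y, z}
FIRST(X) = {w, y, z}
FIRST(Y) = {w, y}
Therefore, FIRST(Y) = {w, y}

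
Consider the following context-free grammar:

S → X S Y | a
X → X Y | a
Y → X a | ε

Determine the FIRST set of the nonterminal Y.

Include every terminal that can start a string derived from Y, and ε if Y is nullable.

We compute FIRST(Y) using the standard algorithm.
FIRST(S) = {a}
FIRST(X) = {a}
FIRST(Y) = {a, ε}
Therefore, FIRST(Y) = {a, ε}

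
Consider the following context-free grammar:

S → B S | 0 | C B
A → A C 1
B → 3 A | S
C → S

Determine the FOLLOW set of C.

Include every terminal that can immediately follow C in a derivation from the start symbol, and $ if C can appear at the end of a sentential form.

We compute FOLLOW(C) using the standard algorithm.
FOLLOW(S) starts with {$}.
FIRST(A) = {}
FIRST(B) = {0, 3}
FIRST(C) = {0, 3}
FIRST(S) = {0, 3}
FOLLOW(A) = {$, 0, 1, 3}
FOLLOW(B) = {$, 0, 1, 3}
FOLLOW(C) = {0, 1, 3}
FOLLOW(S) = {$, 0, 1, 3}
Therefore, FOLLOW(C) = {0, 1, 3}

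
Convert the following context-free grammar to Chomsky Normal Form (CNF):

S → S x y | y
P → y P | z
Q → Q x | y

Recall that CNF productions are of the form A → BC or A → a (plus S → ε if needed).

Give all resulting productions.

TX → x; TY → y; S → y; P → z; Q → y; S → S X0; X0 → TX TY; P → TY P; Q → Q TX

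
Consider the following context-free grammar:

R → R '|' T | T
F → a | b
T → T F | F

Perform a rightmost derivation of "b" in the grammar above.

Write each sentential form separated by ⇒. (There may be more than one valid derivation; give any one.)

R ⇒ T ⇒ F ⇒ b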